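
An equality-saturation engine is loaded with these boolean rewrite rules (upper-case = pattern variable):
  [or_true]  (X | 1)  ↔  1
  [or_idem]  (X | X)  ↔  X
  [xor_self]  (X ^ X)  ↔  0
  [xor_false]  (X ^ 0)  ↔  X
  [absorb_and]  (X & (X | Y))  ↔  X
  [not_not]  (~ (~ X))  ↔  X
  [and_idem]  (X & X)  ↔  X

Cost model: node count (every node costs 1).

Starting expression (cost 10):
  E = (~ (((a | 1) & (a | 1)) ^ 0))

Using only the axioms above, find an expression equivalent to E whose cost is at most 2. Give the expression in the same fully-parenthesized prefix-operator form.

(~ 1)   [cost 2]

1. [and_idem →] ((a | 1) & (a | 1))  →  (a | 1);  E = (~ ((a | 1) ^ 0))
2. [or_true →] (a | 1)  →  1;  E = (~ (1 ^ 0))
3. [xor_false →] (1 ^ 0)  →  1;  cost 2 ≤ 2, done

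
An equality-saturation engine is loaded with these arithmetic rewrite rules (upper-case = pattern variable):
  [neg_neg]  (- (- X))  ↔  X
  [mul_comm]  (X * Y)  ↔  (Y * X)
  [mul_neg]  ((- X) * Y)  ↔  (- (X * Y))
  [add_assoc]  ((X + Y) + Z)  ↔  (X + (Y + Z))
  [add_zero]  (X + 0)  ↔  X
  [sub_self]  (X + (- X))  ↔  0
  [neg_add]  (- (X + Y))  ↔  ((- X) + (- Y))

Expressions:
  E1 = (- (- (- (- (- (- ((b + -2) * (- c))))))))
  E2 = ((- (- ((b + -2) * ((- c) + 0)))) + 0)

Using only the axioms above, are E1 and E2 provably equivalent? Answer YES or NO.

YES

step 1: neg_neg (→) rewrites (- (- (- ((b + -2) * (- c))))) into (- ((b + -2) * (- c))), now (- (- (- (- ((b + -2) * (- c))))))
step 2: neg_neg (→) rewrites (- (- (- ((b + -2) * (- c))))) into (- ((b + -2) * (- c))), now (- (- ((b + -2) * (- c))))
step 3: neg_neg (→) rewrites (- (- ((b + -2) * (- c)))) into ((b + -2) * (- c))
step 4: add_zero (←) rewrites ((b + -2) * (- c)) into (((b + -2) * (- c)) + 0)
step 5: add_zero (←) rewrites (- c) into ((- c) + 0), now (((b + -2) * ((- c) + 0)) + 0)
step 6: neg_neg (←) rewrites ((b + -2) * ((- c) + 0)) into (- (- ((b + -2) * ((- c) + 0)))), which is E2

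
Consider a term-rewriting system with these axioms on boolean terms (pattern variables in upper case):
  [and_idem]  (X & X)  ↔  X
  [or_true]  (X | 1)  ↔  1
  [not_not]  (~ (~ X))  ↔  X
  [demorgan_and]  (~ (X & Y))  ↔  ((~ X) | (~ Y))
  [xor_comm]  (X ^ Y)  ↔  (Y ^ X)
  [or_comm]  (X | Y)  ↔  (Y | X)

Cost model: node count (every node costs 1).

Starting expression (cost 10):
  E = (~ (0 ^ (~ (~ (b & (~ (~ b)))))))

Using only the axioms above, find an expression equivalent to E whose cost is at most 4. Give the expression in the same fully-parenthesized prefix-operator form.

(~ (0 ^ b))   [cost 4]

step 1: not_not (→) rewrites (~ (~ (b & (~ (~ b))))) into (b & (~ (~ b))), now (~ (0 ^ (b & (~ (~ b)))))
step 2: not_not (→) rewrites (~ (~ b)) into b, now (~ (0 ^ (b & b)))
step 3: and_idem (→) rewrites (b & b) into b, reaching cost 4 (bound 4)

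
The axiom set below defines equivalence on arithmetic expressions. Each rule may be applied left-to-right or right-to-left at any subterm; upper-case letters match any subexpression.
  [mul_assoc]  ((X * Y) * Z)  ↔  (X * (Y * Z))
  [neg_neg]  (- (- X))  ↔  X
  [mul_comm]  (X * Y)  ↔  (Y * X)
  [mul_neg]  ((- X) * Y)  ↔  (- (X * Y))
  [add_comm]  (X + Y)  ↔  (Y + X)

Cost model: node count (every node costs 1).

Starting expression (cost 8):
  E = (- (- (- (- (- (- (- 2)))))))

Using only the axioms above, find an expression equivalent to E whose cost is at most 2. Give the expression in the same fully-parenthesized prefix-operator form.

(- 2)   [cost 2]

step 1: neg_neg (→) rewrites (- (- (- (- 2)))) into (- (- 2)), now (- (- (- (- (- 2)))))
step 2: neg_neg (→) rewrites (- (- (- 2))) into (- 2), now (- (- (- 2)))
step 3: neg_neg (→) rewrites (- (- 2)) into 2, reaching cost 2 (bound 2)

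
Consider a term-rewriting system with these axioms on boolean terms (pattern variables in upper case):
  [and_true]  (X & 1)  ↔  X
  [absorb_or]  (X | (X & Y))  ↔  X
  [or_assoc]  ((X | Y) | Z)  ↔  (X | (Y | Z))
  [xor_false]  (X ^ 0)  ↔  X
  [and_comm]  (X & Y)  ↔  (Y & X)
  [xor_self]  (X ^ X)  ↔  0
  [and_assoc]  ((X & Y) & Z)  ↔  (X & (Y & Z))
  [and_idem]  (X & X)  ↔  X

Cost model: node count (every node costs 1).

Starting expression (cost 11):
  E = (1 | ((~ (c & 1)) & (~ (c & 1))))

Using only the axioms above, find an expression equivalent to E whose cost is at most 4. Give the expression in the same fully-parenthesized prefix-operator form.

(1 | (~ c))   [cost 4]

1. [and_true →] (c & 1)  →  c;  E = (1 | ((~ c) & (~ (c & 1))))
2. [and_true →] (c & 1)  →  c;  E = (1 | ((~ c) & (~ c)))
3. [and_idem →] ((~ c) & (~ c))  →  (~ c);  cost 4 ≤ 4, done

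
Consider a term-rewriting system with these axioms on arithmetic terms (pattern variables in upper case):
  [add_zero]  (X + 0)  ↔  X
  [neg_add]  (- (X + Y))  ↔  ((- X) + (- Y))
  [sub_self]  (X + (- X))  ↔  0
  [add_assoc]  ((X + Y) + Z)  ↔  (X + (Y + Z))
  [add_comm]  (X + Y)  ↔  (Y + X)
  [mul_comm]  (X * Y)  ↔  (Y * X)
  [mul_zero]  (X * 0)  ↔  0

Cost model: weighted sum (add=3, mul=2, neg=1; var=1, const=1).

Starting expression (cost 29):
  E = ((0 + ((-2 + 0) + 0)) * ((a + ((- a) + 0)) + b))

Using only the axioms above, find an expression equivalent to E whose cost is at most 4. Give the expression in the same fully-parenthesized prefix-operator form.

(-2 * b)   [cost 4]

step 1: add_zero (→) rewrites ((- a) + 0) into (- a), now ((0 + ((-2 + 0) + 0)) * ((a + (- a)) + b))
step 2: add_comm (→) rewrites (0 + ((-2 + 0) + 0)) into (((-2 + 0) + 0) + 0), now ((((-2 + 0) + 0) + 0) * ((a + (- a)) + b))
step 3: add_comm (→) rewrites ((a + (- a)) + b) into (b + (a + (- a))), now ((((-2 + 0) + 0) + 0) * (b + (a + (- a))))
step 4: mul_comm (→) rewrites ((((-2 + 0) + 0) + 0) * (b + (a + (- a)))) into ((b + (a + (- a))) * (((-2 + 0) + 0) + 0))
step 5: sub_self (→) rewrites (a + (- a)) into 0, now ((b + 0) * (((-2 + 0) + 0) + 0))
step 6: add_zero (→) rewrites (b + 0) into b, now (b * (((-2 + 0) + 0) + 0))
step 7: add_zero (→) rewrites (((-2 + 0) + 0) + 0) into ((-2 + 0) + 0), now (b * ((-2 + 0) + 0))
step 8: add_zero (→) rewrites (-2 + 0) into -2, now (b * (-2 + 0))
step 9: mul_comm (→) rewrites (b * (-2 + 0)) into ((-2 + 0) * b)
step 10: add_zero (→) rewrites (-2 + 0) into -2, reaching cost 4 (bound 4)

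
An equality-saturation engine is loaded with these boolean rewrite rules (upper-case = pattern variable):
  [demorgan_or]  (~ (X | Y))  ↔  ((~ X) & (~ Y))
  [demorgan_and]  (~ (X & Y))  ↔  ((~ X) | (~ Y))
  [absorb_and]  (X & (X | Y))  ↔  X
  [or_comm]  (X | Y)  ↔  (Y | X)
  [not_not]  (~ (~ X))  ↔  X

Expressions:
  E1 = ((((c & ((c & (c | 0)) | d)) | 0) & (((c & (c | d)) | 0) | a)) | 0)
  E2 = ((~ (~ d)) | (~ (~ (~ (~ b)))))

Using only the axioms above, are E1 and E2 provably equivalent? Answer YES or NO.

All listed rules preserve value, hence provable equivalence implies equal values everywhere; look for a separating assignment.
a=0, b=0, c=0, d=1 gives E1 ↦ 0, E2 ↦ 1; values differ ⇒ not provably equivalent.

NO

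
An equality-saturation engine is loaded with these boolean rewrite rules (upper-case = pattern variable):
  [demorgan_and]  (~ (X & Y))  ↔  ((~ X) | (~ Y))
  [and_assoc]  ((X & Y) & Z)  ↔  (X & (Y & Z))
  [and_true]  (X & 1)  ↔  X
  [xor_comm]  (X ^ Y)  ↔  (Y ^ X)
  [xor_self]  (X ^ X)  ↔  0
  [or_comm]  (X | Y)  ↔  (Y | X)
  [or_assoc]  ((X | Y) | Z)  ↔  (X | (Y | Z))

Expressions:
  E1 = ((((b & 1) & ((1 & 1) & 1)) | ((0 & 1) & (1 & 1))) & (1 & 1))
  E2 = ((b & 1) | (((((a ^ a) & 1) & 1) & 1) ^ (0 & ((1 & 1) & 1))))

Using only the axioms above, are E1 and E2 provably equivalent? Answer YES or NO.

1. [and_true →] ((1 & 1) & 1)  →  (1 & 1);  E1 = ((((b & 1) & (1 & 1)) | ((0 & 1) & (1 & 1))) & (1 & 1))
2. [and_true →] (1 & 1)  →  1;  E1 = ((((b & 1) & (1 & 1)) | ((0 & 1) & (1 & 1))) & 1)
3. [and_true →] (0 & 1)  →  0;  E1 = ((((b & 1) & (1 & 1)) | (0 & (1 & 1))) & 1)
4. [and_true →] (1 & 1)  →  1;  E1 = ((((b & 1) & 1) | (0 & (1 & 1))) & 1)
5. [and_true →] ((b & 1) & 1)  →  (b & 1);  E1 = (((b & 1) | (0 & (1 & 1))) & 1)
6. [and_true →] (b & 1)  →  b;  E1 = ((b | (0 & (1 & 1))) & 1)
7. [and_true →] ((b | (0 & (1 & 1))) & 1)  →  (b | (0 & (1 & 1)))
8. [and_true →] (1 & 1)  →  1;  E1 = (b | (0 & 1))
9. [and_true →] (0 & 1)  →  0;  E1 = (b | 0)
10. [and_true ←] b  →  (b & 1);  E1 = ((b & 1) | 0)
11. [xor_self ←] 0  →  (0 ^ 0);  E1 = ((b & 1) | (0 ^ 0))
12. [and_true ←] 0  →  (0 & 1);  E1 = ((b & 1) | (0 ^ (0 & 1)))
13. [and_true ←] 1  →  (1 & 1);  E1 = ((b & 1) | (0 ^ (0 & (1 & 1))))
14. [xor_self ←] 0  →  (a ^ a);  E1 = ((b & 1) | ((a ^ a) ^ (0 & (1 & 1))))
15. [and_true ←] (a ^ a)  →  ((a ^ a) & 1);  E1 = ((b & 1) | (((a ^ a) & 1) ^ (0 & (1 & 1))))
16. [and_true ←] 1  →  (1 & 1);  E1 = ((b & 1) | (((a ^ a) & 1) ^ (0 & ((1 & 1) & 1))))
17. [and_true ←] ((a ^ a) & 1)  →  (((a ^ a) & 1) & 1);  E1 = ((b & 1) | ((((a ^ a) & 1) & 1) ^ (0 & ((1 & 1) & 1))))
18. [and_true ←] ((a ^ a) & 1)  →  (((a ^ a) & 1) & 1);  this is E2

YES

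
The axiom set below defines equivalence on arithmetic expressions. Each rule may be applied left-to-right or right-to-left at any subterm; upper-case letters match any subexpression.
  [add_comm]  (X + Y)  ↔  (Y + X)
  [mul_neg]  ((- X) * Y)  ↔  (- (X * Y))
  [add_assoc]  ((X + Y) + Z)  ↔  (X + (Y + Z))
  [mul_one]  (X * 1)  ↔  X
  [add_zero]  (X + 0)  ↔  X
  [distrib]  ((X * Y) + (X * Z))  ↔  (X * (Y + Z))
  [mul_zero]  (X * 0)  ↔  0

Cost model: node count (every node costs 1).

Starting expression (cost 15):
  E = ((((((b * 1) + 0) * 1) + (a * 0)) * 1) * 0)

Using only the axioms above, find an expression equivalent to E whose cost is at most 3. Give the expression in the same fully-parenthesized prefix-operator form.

step 1: mul_one (→) rewrites (b * 1) into b, now (((((b + 0) * 1) + (a * 0)) * 1) * 0)
step 2: mul_zero (→) rewrites (a * 0) into 0, now (((((b + 0) * 1) + 0) * 1) * 0)
step 3: mul_one (→) rewrites ((b + 0) * 1) into (b + 0), now ((((b + 0) + 0) * 1) * 0)
step 4: mul_one (→) rewrites (((b + 0) + 0) * 1) into ((b + 0) + 0), now (((b + 0) + 0) * 0)
step 5: add_zero (→) rewrites ((b + 0) + 0) into (b + 0), now ((b + 0) * 0)
step 6: add_zero (→) rewrites (b + 0) into b, reaching cost 3 (bound 3)

(b * 0)   [cost 3]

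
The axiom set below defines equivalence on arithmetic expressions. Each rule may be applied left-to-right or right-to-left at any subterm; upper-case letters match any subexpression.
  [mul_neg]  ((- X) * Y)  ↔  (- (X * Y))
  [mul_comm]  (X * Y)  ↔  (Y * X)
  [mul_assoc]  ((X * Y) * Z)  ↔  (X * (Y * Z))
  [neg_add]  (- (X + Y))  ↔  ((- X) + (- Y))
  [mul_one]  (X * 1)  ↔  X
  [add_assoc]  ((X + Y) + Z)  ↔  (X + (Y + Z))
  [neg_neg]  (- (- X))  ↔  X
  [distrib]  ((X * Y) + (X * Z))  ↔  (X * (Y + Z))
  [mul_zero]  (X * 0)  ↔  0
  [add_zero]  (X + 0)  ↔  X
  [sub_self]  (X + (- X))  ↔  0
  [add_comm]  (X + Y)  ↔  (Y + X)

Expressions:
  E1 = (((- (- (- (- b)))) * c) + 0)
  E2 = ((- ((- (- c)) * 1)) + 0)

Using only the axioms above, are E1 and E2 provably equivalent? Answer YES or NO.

The axioms are sound identities: if E1 ↔* E2 then E1 and E2 evaluate identically under any assignment.
Under b=0, c=1: E1 evaluates to 0, E2 to -1. Distinct ⇒ no rewrite sequence connects them.

NO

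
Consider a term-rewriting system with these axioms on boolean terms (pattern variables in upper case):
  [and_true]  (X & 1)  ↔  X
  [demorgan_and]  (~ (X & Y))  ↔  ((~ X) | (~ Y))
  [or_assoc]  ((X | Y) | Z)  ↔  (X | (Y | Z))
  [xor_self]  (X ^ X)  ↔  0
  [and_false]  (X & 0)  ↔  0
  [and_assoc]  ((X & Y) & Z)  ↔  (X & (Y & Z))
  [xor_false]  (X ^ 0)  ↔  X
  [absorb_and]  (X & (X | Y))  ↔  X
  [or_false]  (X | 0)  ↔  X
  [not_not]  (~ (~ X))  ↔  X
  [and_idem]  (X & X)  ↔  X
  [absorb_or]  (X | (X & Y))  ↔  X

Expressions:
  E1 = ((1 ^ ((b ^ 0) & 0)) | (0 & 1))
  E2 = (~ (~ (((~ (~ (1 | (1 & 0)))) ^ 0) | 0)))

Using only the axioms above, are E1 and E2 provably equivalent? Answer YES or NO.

YES

1. [xor_false →] (b ^ 0)  →  b;  E1 = ((1 ^ (b & 0)) | (0 & 1))
2. [and_true →] (0 & 1)  →  0;  E1 = ((1 ^ (b & 0)) | 0)
3. [and_false →] (b & 0)  →  0;  E1 = ((1 ^ 0) | 0)
4. [absorb_or ←] 1  →  (1 | (1 & 0));  E1 = (((1 | (1 & 0)) ^ 0) | 0)
5. [not_not ←] (((1 | (1 & 0)) ^ 0) | 0)  →  (~ (~ (((1 | (1 & 0)) ^ 0) | 0)))
6. [not_not ←] (1 | (1 & 0))  →  (~ (~ (1 | (1 & 0))));  this is E2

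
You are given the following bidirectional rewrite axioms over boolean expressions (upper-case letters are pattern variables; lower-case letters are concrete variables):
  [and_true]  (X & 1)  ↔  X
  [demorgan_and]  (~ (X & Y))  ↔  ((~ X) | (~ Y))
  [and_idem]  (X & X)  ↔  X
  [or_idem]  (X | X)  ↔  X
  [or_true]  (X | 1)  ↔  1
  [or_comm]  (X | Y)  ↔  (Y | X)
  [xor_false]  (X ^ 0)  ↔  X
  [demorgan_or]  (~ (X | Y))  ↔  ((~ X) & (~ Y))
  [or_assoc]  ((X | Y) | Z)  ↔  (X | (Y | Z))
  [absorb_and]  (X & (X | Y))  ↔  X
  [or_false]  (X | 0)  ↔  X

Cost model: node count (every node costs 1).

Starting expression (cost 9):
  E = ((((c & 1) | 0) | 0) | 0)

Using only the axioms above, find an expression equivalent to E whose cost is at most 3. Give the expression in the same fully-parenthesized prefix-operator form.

(c & 1)   [cost 3]

step 1: or_false (→) rewrites (((c & 1) | 0) | 0) into ((c & 1) | 0), now (((c & 1) | 0) | 0)
step 2: or_false (→) rewrites (((c & 1) | 0) | 0) into ((c & 1) | 0)
step 3: or_false (→) rewrites ((c & 1) | 0) into (c & 1), reaching cost 3 (bound 3)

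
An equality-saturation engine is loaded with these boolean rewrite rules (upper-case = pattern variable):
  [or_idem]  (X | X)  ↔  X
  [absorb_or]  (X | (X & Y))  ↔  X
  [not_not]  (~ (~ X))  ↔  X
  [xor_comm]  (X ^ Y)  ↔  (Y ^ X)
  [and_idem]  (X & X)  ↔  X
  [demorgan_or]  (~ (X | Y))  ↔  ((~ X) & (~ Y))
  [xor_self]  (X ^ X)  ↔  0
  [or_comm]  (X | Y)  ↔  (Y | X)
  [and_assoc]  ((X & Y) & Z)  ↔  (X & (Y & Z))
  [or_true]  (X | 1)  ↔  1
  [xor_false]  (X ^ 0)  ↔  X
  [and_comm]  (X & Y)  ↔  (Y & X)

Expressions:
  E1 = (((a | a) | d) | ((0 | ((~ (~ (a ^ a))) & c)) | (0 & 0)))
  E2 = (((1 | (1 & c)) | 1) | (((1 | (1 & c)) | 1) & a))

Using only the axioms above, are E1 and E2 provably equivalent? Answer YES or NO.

NO

The axioms are sound identities: if E1 ↔* E2 then E1 and E2 evaluate identically under any assignment.
Under a=0, c=0, d=0: E1 evaluates to 0, E2 to 1. Distinct ⇒ no rewrite sequence connects them.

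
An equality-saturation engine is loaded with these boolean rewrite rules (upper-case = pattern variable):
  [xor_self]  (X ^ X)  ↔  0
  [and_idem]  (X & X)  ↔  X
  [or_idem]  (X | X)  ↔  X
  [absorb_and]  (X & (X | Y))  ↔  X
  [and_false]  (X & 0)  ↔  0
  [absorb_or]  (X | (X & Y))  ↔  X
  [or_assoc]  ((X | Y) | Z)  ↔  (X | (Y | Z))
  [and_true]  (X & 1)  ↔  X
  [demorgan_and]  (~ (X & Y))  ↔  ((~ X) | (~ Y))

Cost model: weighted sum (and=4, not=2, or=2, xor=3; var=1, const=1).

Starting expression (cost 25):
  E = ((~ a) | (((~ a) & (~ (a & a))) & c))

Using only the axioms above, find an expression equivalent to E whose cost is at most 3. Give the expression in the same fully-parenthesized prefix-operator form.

(~ a)   [cost 3]

(1) (a & a)  =[and_idem →]=  a    ⊢ ((~ a) | (((~ a) & (~ a)) & c))
(2) ((~ a) & (~ a))  =[and_idem →]=  (~ a)    ⊢ ((~ a) | ((~ a) & c))
(3) ((~ a) | ((~ a) & c))  =[absorb_or →]=  (~ a)    ⊢ cost 3, within 3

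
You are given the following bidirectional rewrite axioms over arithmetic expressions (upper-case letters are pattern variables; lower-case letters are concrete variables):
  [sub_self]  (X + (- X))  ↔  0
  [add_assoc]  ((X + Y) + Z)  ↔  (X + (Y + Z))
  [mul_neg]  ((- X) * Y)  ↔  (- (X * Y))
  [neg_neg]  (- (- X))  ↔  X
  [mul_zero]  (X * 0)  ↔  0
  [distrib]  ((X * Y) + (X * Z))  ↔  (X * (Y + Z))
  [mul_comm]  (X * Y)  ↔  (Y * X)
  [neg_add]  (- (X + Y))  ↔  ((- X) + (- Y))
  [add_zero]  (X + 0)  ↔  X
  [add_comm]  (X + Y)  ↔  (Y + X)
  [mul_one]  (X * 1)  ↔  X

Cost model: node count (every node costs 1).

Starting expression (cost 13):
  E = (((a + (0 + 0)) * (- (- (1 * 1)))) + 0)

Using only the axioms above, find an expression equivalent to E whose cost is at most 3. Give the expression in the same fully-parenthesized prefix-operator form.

step 1: neg_neg (→) rewrites (- (- (1 * 1))) into (1 * 1), now (((a + (0 + 0)) * (1 * 1)) + 0)
step 2: mul_one (→) rewrites (1 * 1) into 1, now (((a + (0 + 0)) * 1) + 0)
step 3: add_zero (→) rewrites (0 + 0) into 0, now (((a + 0) * 1) + 0)
step 4: add_zero (→) rewrites (a + 0) into a, now ((a * 1) + 0)
step 5: add_zero (→) rewrites ((a * 1) + 0) into (a * 1), reaching cost 3 (bound 3)

(a * 1)   [cost 3]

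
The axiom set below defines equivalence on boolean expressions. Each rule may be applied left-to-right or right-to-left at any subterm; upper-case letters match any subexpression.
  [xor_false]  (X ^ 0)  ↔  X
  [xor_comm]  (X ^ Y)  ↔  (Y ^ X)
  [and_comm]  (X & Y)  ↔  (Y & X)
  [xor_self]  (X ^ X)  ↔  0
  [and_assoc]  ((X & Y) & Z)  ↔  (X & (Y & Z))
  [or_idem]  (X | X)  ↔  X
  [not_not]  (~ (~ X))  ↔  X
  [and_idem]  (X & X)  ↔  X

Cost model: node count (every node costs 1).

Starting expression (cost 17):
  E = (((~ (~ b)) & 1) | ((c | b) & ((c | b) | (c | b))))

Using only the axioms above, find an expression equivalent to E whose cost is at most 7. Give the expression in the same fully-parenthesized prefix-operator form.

step 1: or_idem (→) rewrites ((c | b) | (c | b)) into (c | b), now (((~ (~ b)) & 1) | ((c | b) & (c | b)))
step 2: not_not (→) rewrites (~ (~ b)) into b, now ((b & 1) | ((c | b) & (c | b)))
step 3: and_idem (→) rewrites ((c | b) & (c | b)) into (c | b), reaching cost 7 (bound 7)

((b & 1) | (c | b))   [cost 7]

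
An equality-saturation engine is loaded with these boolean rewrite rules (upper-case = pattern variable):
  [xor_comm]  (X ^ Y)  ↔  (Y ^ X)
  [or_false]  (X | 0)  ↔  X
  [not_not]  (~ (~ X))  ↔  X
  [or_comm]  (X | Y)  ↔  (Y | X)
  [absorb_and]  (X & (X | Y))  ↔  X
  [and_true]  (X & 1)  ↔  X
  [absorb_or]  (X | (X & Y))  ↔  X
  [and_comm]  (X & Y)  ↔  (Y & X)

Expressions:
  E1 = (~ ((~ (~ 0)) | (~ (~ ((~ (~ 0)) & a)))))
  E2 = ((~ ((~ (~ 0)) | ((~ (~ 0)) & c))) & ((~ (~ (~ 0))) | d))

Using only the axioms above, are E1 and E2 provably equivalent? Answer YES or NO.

YES

(1) (~ (~ ((~ (~ 0)) & a)))  =[not_not →]=  ((~ (~ 0)) & a)    ⊢ (~ ((~ (~ 0)) | ((~ (~ 0)) & a)))
(2) ((~ (~ 0)) | ((~ (~ 0)) & a))  =[absorb_or →]=  (~ (~ 0))    ⊢ (~ (~ (~ 0)))
(3) (~ (~ (~ 0)))  =[absorb_and ←]=  ((~ (~ (~ 0))) & ((~ (~ (~ 0))) | d))
(4) (~ (~ 0))  =[absorb_or ←]=  ((~ (~ 0)) | ((~ (~ 0)) & c))    ⊢ E2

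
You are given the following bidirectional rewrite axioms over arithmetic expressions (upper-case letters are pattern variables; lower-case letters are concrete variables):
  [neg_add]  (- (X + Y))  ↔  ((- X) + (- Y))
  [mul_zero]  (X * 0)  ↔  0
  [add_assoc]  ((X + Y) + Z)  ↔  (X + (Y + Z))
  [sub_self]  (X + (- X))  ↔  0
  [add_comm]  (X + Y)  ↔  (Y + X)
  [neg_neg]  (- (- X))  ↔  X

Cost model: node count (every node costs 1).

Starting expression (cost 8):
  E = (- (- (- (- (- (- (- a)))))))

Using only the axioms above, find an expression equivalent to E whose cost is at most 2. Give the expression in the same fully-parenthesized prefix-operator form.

(1) (- (- (- (- (- (- (- a)))))))  =[neg_neg →]=  (- (- (- (- (- a)))))
(2) (- (- (- a)))  =[neg_neg →]=  (- a)    ⊢ (- (- (- a)))
(3) (- (- a))  =[neg_neg →]=  a    ⊢ cost 2, within 2

(- a)   [cost 2]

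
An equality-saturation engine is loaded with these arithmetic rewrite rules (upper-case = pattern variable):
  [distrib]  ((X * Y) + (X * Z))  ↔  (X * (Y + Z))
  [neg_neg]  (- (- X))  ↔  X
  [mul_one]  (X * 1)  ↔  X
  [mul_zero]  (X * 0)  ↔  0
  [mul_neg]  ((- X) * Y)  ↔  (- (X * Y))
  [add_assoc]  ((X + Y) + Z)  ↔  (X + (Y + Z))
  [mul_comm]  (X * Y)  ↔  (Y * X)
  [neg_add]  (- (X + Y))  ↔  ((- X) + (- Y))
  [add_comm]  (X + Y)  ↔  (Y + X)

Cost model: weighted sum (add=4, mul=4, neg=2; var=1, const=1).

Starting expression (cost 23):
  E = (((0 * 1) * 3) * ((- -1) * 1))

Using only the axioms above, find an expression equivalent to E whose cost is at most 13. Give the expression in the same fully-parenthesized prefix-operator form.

1. [mul_comm →] ((0 * 1) * 3)  →  (3 * (0 * 1));  E = ((3 * (0 * 1)) * ((- -1) * 1))
2. [mul_one →] ((- -1) * 1)  →  (- -1);  E = ((3 * (0 * 1)) * (- -1))
3. [mul_one →] (0 * 1)  →  0;  cost 13 ≤ 13, done

((3 * 0) * (- -1))   [cost 13]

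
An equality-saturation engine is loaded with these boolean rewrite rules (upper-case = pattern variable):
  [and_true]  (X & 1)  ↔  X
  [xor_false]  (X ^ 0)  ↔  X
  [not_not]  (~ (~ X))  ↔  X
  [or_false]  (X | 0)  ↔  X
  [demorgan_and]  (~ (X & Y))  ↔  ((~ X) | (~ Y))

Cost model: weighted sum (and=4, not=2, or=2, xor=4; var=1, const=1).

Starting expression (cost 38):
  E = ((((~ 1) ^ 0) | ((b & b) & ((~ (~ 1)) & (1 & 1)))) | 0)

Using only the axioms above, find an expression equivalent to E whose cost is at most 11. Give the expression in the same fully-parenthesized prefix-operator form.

step 1: not_not (→) rewrites (~ (~ 1)) into 1, now ((((~ 1) ^ 0) | ((b & b) & (1 & (1 & 1)))) | 0)
step 2: and_true (→) rewrites (1 & 1) into 1, now ((((~ 1) ^ 0) | ((b & b) & (1 & 1))) | 0)
step 3: or_false (→) rewrites ((((~ 1) ^ 0) | ((b & b) & (1 & 1))) | 0) into (((~ 1) ^ 0) | ((b & b) & (1 & 1)))
step 4: and_true (→) rewrites (1 & 1) into 1, now (((~ 1) ^ 0) | ((b & b) & 1))
step 5: and_true (→) rewrites ((b & b) & 1) into (b & b), now (((~ 1) ^ 0) | (b & b))
step 6: xor_false (→) rewrites ((~ 1) ^ 0) into (~ 1), reaching cost 11 (bound 11)

((~ 1) | (b & b))   [cost 11]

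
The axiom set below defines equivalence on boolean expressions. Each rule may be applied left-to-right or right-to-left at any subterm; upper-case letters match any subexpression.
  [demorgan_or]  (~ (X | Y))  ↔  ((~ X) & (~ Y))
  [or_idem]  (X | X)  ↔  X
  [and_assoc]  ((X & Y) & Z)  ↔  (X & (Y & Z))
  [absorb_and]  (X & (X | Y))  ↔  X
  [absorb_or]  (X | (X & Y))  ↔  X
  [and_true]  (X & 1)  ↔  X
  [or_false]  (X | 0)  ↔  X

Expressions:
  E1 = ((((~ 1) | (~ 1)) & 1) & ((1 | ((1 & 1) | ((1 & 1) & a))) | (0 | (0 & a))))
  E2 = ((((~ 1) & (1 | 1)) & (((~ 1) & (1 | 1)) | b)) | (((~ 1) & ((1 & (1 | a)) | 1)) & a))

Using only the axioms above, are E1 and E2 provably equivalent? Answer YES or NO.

YES

1. [absorb_or →] ((1 & 1) | ((1 & 1) & a))  →  (1 & 1);  E1 = ((((~ 1) | (~ 1)) & 1) & ((1 | (1 & 1)) | (0 | (0 & a))))
2. [and_true →] (((~ 1) | (~ 1)) & 1)  →  ((~ 1) | (~ 1));  E1 = (((~ 1) | (~ 1)) & ((1 | (1 & 1)) | (0 | (0 & a))))
3. [and_true →] (1 & 1)  →  1;  E1 = (((~ 1) | (~ 1)) & ((1 | 1) | (0 | (0 & a))))
4. [absorb_or →] (0 | (0 & a))  →  0;  E1 = (((~ 1) | (~ 1)) & ((1 | 1) | 0))
5. [or_false →] ((1 | 1) | 0)  →  (1 | 1);  E1 = (((~ 1) | (~ 1)) & (1 | 1))
6. [or_idem →] ((~ 1) | (~ 1))  →  (~ 1);  E1 = ((~ 1) & (1 | 1))
7. [absorb_or ←] ((~ 1) & (1 | 1))  →  (((~ 1) & (1 | 1)) | (((~ 1) & (1 | 1)) & a))
8. [absorb_and ←] 1  →  (1 & (1 | a));  E1 = (((~ 1) & (1 | 1)) | (((~ 1) & ((1 & (1 | a)) | 1)) & a))
9. [absorb_and ←] ((~ 1) & (1 | 1))  →  (((~ 1) & (1 | 1)) & (((~ 1) & (1 | 1)) | b));  this is E2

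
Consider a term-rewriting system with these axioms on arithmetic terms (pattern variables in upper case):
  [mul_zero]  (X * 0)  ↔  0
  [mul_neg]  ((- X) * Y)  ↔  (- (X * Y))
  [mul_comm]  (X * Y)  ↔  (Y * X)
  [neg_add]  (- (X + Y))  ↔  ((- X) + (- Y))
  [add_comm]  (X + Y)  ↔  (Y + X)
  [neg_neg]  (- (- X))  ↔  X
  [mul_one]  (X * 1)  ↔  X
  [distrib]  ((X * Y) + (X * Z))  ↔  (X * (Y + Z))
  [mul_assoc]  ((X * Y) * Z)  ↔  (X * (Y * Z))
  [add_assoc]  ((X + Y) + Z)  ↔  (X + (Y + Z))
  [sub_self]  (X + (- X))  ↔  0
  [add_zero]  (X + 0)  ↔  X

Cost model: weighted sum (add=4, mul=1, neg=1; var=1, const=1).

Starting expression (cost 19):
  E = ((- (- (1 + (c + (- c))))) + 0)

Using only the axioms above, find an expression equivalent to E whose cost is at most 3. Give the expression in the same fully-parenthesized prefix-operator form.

(1) ((- (- (1 + (c + (- c))))) + 0)  =[add_zero →]=  (- (- (1 + (c + (- c)))))
(2) (c + (- c))  =[sub_self →]=  0    ⊢ (- (- (1 + 0)))
(3) (1 + 0)  =[add_zero →]=  1    ⊢ cost 3, within 3

(- (- 1))   [cost 3]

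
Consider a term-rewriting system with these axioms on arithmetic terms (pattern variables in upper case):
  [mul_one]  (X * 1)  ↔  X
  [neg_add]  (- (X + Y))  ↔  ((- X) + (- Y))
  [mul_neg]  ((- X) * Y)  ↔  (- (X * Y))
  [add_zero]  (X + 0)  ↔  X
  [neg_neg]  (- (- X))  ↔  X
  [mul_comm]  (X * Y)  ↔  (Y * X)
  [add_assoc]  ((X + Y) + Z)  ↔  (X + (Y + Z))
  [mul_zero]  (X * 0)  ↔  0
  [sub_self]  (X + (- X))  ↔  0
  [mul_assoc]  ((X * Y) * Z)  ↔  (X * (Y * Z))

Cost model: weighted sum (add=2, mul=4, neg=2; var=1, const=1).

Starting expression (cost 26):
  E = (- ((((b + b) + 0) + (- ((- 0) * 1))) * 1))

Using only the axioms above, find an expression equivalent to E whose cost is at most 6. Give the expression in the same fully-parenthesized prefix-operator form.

step 1: mul_one (→) rewrites ((- 0) * 1) into (- 0), now (- ((((b + b) + 0) + (- (- 0))) * 1))
step 2: neg_neg (→) rewrites (- (- 0)) into 0, now (- ((((b + b) + 0) + 0) * 1))
step 3: add_zero (→) rewrites ((b + b) + 0) into (b + b), now (- (((b + b) + 0) * 1))
step 4: mul_one (→) rewrites (((b + b) + 0) * 1) into ((b + b) + 0), now (- ((b + b) + 0))
step 5: add_zero (→) rewrites ((b + b) + 0) into (b + b), reaching cost 6 (bound 6)

(- (b + b))   [cost 6]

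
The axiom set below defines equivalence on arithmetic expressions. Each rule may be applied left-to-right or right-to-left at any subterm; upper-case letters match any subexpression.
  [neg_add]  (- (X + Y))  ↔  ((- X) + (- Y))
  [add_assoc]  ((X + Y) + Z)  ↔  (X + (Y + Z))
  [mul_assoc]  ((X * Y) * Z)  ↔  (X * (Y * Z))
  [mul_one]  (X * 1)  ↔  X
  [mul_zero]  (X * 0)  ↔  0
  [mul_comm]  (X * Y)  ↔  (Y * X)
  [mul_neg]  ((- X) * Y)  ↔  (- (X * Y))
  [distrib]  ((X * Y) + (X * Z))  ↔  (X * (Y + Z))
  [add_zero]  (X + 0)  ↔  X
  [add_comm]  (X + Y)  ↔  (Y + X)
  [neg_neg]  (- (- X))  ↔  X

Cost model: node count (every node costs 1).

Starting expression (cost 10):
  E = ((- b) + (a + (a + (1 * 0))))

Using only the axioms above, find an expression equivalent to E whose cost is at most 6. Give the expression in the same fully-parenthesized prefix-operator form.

((- b) + (a + a))   [cost 6]

(1) (1 * 0)  =[mul_comm →]=  (0 * 1)    ⊢ ((- b) + (a + (a + (0 * 1))))
(2) (0 * 1)  =[mul_one →]=  0    ⊢ ((- b) + (a + (a + 0)))
(3) (a + 0)  =[add_zero →]=  a    ⊢ cost 6, within 6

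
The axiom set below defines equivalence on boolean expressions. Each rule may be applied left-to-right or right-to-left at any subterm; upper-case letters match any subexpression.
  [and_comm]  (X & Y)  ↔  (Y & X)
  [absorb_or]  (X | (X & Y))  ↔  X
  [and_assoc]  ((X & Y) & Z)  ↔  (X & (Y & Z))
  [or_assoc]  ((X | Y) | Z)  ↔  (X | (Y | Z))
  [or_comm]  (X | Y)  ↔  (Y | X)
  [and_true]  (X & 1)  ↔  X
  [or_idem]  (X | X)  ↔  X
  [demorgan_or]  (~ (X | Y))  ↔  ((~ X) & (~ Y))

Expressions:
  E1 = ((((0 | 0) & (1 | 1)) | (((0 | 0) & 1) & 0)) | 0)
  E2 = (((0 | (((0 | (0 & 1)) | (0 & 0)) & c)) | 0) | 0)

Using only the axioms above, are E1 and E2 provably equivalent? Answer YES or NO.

YES

1. [or_idem →] (1 | 1)  →  1;  E1 = ((((0 | 0) & 1) | (((0 | 0) & 1) & 0)) | 0)
2. [absorb_or →] (((0 | 0) & 1) | (((0 | 0) & 1) & 0))  →  ((0 | 0) & 1);  E1 = (((0 | 0) & 1) | 0)
3. [and_true →] ((0 | 0) & 1)  →  (0 | 0);  E1 = ((0 | 0) | 0)
4. [absorb_or ←] 0  →  (0 | (0 & c));  E1 = (((0 | (0 & c)) | 0) | 0)
5. [absorb_or ←] 0  →  (0 | (0 & 0));  E1 = (((0 | ((0 | (0 & 0)) & c)) | 0) | 0)
6. [absorb_or ←] 0  →  (0 | (0 & 1));  this is E2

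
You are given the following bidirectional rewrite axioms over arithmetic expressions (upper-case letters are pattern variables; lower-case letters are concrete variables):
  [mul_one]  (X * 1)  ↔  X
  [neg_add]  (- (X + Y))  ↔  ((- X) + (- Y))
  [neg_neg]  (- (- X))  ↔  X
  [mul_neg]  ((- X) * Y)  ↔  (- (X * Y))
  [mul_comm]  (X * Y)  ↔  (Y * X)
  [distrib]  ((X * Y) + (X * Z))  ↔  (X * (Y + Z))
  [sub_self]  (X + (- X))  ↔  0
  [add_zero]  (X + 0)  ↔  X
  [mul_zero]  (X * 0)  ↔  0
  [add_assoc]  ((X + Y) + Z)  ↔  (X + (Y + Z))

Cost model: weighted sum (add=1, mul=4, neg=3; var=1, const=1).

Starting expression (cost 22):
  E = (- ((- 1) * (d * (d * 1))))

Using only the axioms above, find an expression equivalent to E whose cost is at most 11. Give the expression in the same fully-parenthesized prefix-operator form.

1. [mul_neg →] ((- 1) * (d * (d * 1)))  →  (- (1 * (d * (d * 1))));  E = (- (- (1 * (d * (d * 1)))))
2. [mul_one →] (d * 1)  →  d;  E = (- (- (1 * (d * d))))
3. [neg_neg →] (- (- (1 * (d * d))))  →  (1 * (d * d));  cost 11 ≤ 11, done

(1 * (d * d))   [cost 11]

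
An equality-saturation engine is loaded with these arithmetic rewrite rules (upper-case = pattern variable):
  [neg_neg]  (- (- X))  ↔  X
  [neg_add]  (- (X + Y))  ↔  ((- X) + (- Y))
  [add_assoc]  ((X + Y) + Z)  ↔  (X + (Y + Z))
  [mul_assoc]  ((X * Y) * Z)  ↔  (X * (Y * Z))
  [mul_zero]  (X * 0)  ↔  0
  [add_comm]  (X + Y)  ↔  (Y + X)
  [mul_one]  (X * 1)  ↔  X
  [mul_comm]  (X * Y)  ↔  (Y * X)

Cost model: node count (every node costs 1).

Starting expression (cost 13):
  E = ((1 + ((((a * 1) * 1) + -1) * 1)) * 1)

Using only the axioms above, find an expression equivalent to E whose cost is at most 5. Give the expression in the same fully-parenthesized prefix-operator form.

(1 + (a + -1))   [cost 5]

step 1: mul_one (→) rewrites (a * 1) into a, now ((1 + (((a * 1) + -1) * 1)) * 1)
step 2: mul_one (→) rewrites ((1 + (((a * 1) + -1) * 1)) * 1) into (1 + (((a * 1) + -1) * 1))
step 3: mul_one (→) rewrites (a * 1) into a, now (1 + ((a + -1) * 1))
step 4: mul_one (→) rewrites ((a + -1) * 1) into (a + -1), reaching cost 5 (bound 5)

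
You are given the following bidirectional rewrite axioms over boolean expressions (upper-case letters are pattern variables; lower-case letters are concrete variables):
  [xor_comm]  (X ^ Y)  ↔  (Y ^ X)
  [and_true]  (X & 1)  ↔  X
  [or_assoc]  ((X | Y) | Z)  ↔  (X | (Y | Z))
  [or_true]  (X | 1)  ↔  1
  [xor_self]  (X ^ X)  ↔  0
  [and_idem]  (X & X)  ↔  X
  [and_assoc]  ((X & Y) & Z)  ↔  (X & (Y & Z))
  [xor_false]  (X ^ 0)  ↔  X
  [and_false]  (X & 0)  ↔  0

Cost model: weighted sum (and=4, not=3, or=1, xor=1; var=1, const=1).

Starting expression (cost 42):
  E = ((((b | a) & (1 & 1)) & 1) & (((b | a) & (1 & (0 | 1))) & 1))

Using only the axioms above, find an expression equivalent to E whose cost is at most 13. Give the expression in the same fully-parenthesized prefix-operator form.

((b | a) & (1 & 1))   [cost 13]

step 1: or_true (→) rewrites (0 | 1) into 1, now ((((b | a) & (1 & 1)) & 1) & (((b | a) & (1 & 1)) & 1))
step 2: and_idem (→) rewrites ((((b | a) & (1 & 1)) & 1) & (((b | a) & (1 & 1)) & 1)) into (((b | a) & (1 & 1)) & 1)
step 3: and_true (→) rewrites (((b | a) & (1 & 1)) & 1) into ((b | a) & (1 & 1)), reaching cost 13 (bound 13)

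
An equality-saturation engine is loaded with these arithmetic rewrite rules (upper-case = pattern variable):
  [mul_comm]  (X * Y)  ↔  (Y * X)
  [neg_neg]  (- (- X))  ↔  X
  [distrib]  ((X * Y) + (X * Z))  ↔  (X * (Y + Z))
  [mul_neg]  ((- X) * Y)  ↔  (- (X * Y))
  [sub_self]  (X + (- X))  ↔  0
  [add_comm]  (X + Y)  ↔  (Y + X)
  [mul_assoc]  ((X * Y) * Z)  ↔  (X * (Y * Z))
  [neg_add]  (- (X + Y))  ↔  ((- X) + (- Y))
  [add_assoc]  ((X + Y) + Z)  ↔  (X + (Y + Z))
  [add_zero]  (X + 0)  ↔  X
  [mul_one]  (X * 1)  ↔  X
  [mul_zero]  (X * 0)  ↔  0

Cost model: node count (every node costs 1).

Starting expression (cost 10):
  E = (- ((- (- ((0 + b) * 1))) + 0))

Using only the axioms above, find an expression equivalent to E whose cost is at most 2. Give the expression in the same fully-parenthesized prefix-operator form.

step 1: neg_neg (→) rewrites (- (- ((0 + b) * 1))) into ((0 + b) * 1), now (- (((0 + b) * 1) + 0))
step 2: add_comm (→) rewrites (0 + b) into (b + 0), now (- (((b + 0) * 1) + 0))
step 3: add_zero (→) rewrites (b + 0) into b, now (- ((b * 1) + 0))
step 4: mul_one (→) rewrites (b * 1) into b, now (- (b + 0))
step 5: add_zero (→) rewrites (b + 0) into b, reaching cost 2 (bound 2)

(- b)   [cost 2]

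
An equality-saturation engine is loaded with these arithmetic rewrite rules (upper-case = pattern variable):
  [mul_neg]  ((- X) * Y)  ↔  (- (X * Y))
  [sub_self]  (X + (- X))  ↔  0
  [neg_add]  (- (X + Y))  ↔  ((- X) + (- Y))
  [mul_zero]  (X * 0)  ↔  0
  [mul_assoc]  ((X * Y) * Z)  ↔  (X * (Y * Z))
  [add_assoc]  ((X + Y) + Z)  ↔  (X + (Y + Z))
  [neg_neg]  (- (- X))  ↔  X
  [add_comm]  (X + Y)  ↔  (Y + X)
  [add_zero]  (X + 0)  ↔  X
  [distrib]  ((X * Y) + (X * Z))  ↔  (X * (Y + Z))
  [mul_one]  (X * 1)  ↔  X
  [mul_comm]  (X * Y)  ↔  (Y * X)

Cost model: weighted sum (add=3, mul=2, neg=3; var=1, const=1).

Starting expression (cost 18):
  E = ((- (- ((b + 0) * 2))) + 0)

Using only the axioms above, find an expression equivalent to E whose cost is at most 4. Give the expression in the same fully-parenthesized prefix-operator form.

step 1: neg_neg (→) rewrites (- (- ((b + 0) * 2))) into ((b + 0) * 2), now (((b + 0) * 2) + 0)
step 2: add_zero (→) rewrites (b + 0) into b, now ((b * 2) + 0)
step 3: add_zero (→) rewrites ((b * 2) + 0) into (b * 2), reaching cost 4 (bound 4)

(b * 2)   [cost 4]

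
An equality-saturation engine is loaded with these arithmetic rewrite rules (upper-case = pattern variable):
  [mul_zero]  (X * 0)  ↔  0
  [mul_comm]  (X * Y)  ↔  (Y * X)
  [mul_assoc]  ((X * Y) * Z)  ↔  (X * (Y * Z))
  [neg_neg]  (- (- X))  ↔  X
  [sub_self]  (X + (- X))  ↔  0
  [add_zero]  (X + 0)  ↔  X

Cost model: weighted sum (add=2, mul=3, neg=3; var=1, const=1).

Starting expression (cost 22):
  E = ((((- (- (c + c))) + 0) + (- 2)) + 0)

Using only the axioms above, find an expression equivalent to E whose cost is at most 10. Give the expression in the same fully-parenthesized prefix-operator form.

((c + c) + (- 2))   [cost 10]

step 1: add_zero (→) rewrites ((- (- (c + c))) + 0) into (- (- (c + c))), now (((- (- (c + c))) + (- 2)) + 0)
step 2: neg_neg (→) rewrites (- (- (c + c))) into (c + c), now (((c + c) + (- 2)) + 0)
step 3: add_zero (→) rewrites (((c + c) + (- 2)) + 0) into ((c + c) + (- 2)), reaching cost 10 (bound 10)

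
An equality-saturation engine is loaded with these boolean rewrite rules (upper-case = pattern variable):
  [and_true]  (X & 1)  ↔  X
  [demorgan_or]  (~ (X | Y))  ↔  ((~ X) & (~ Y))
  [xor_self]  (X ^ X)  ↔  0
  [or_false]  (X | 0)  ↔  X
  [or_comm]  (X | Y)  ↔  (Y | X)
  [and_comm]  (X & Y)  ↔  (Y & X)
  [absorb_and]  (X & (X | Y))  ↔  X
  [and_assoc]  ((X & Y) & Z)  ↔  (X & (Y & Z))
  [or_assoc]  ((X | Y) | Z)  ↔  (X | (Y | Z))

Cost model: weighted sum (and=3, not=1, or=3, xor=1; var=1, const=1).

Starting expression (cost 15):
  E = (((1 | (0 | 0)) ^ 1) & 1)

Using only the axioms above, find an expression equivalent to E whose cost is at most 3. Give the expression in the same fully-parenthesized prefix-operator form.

(1 ^ 1)   [cost 3]

1. [or_false →] (0 | 0)  →  0;  E = (((1 | 0) ^ 1) & 1)
2. [or_false →] (1 | 0)  →  1;  E = ((1 ^ 1) & 1)
3. [and_true →] ((1 ^ 1) & 1)  →  (1 ^ 1);  cost 3 ≤ 3, done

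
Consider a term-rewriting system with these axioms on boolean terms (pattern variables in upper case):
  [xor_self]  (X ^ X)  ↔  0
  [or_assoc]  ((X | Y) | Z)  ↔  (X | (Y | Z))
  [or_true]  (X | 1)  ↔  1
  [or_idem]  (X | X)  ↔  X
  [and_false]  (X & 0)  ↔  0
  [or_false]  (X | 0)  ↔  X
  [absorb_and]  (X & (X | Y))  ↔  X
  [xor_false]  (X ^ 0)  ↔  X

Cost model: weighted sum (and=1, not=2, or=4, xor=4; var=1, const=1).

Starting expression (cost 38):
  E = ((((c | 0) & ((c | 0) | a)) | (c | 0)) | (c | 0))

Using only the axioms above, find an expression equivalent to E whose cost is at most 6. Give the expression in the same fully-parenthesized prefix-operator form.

(c | 0)   [cost 6]

1. [absorb_and →] ((c | 0) & ((c | 0) | a))  →  (c | 0);  E = (((c | 0) | (c | 0)) | (c | 0))
2. [or_idem →] ((c | 0) | (c | 0))  →  (c | 0);  E = ((c | 0) | (c | 0))
3. [or_idem →] ((c | 0) | (c | 0))  →  (c | 0);  cost 6 ≤ 6, done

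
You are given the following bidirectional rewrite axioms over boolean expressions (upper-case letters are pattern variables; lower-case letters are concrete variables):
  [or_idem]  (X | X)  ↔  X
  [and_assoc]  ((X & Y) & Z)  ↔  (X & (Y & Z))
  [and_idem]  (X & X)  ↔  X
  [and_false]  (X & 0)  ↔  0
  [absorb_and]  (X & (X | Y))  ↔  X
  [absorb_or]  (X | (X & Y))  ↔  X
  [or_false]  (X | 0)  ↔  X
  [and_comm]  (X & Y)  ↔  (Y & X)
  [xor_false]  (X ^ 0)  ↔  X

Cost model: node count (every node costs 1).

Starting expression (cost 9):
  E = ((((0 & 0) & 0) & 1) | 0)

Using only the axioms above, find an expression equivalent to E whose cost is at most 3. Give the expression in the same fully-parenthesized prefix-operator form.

1. [and_idem →] (0 & 0)  →  0;  E = (((0 & 0) & 1) | 0)
2. [and_false →] (0 & 0)  →  0;  E = ((0 & 1) | 0)
3. [or_false →] ((0 & 1) | 0)  →  (0 & 1);  cost 3 ≤ 3, done

(0 & 1)   [cost 3]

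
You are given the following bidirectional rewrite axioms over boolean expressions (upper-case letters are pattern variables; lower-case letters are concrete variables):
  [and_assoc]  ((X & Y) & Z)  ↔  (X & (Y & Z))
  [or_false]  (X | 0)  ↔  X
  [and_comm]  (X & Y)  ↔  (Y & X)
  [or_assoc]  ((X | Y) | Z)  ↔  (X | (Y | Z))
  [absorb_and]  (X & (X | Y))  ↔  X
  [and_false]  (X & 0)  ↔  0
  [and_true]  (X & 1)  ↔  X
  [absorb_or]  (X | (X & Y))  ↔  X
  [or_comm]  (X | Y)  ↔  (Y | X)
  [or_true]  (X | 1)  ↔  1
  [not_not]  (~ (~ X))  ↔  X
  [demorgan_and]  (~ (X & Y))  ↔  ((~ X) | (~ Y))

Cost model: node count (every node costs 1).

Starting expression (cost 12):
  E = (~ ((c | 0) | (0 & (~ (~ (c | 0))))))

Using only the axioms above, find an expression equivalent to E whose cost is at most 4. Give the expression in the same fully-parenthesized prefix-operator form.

(1) (~ (~ (c | 0)))  =[not_not →]=  (c | 0)    ⊢ (~ ((c | 0) | (0 & (c | 0))))
(2) (0 & (c | 0))  =[and_comm →]=  ((c | 0) & 0)    ⊢ (~ ((c | 0) | ((c | 0) & 0)))
(3) ((c | 0) | ((c | 0) & 0))  =[absorb_or →]=  (c | 0)    ⊢ cost 4, within 4

(~ (c | 0))   [cost 4]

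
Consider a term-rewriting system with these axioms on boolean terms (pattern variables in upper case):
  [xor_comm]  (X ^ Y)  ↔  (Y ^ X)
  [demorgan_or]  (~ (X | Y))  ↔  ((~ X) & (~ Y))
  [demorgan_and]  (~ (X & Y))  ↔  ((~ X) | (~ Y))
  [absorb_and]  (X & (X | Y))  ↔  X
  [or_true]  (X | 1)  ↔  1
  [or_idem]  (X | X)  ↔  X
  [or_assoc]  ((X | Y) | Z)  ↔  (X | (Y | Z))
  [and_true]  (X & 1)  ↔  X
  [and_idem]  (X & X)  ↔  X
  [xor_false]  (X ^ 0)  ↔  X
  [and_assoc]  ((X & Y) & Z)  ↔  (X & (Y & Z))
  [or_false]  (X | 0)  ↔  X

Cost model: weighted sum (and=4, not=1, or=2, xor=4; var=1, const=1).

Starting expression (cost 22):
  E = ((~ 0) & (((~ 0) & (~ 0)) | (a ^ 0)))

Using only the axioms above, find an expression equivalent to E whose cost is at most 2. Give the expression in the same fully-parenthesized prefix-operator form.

(~ 0)   [cost 2]

(1) (a ^ 0)  =[xor_false →]=  a    ⊢ ((~ 0) & (((~ 0) & (~ 0)) | a))
(2) ((~ 0) & (~ 0))  =[and_idem →]=  (~ 0)    ⊢ ((~ 0) & ((~ 0) | a))
(3) ((~ 0) & ((~ 0) | a))  =[absorb_and →]=  (~ 0)    ⊢ cost 2, within 2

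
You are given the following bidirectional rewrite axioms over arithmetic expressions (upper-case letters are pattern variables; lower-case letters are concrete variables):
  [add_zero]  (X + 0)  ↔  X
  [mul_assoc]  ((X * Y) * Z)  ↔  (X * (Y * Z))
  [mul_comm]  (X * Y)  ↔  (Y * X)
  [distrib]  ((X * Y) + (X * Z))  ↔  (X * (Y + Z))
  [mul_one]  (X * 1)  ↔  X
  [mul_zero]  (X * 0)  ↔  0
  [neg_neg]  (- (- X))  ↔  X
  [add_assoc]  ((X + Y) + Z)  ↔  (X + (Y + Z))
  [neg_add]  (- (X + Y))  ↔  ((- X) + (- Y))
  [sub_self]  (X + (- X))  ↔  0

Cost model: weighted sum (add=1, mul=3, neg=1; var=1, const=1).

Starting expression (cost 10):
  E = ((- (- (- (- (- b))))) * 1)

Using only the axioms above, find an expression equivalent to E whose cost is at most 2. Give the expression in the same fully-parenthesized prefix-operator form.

1. [mul_one →] ((- (- (- (- (- b))))) * 1)  →  (- (- (- (- (- b)))))
2. [neg_neg →] (- (- (- (- b))))  →  (- (- b));  E = (- (- (- b)))
3. [neg_neg →] (- (- b))  →  b;  cost 2 ≤ 2, done

(- b)   [cost 2]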